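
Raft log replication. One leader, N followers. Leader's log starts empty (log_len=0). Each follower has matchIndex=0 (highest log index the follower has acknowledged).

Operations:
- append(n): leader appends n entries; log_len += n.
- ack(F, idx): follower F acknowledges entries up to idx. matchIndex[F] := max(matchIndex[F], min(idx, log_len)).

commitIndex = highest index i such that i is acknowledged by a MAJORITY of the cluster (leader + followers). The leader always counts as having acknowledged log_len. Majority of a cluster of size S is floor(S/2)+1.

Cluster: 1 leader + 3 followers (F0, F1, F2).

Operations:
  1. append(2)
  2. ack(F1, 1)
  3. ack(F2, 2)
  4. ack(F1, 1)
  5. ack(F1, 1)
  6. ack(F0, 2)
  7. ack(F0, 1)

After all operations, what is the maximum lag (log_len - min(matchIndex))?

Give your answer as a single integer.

Answer: 1

Derivation:
Op 1: append 2 -> log_len=2
Op 2: F1 acks idx 1 -> match: F0=0 F1=1 F2=0; commitIndex=0
Op 3: F2 acks idx 2 -> match: F0=0 F1=1 F2=2; commitIndex=1
Op 4: F1 acks idx 1 -> match: F0=0 F1=1 F2=2; commitIndex=1
Op 5: F1 acks idx 1 -> match: F0=0 F1=1 F2=2; commitIndex=1
Op 6: F0 acks idx 2 -> match: F0=2 F1=1 F2=2; commitIndex=2
Op 7: F0 acks idx 1 -> match: F0=2 F1=1 F2=2; commitIndex=2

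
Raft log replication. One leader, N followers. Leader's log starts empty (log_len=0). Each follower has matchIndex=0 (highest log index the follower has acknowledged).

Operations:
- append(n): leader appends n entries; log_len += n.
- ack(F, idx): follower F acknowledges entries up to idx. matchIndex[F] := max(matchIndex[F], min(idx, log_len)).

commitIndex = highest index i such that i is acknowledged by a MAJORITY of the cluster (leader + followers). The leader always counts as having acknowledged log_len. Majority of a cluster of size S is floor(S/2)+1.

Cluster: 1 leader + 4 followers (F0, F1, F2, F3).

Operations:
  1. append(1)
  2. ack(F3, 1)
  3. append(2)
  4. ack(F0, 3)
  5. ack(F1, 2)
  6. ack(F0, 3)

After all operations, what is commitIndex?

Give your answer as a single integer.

Answer: 2

Derivation:
Op 1: append 1 -> log_len=1
Op 2: F3 acks idx 1 -> match: F0=0 F1=0 F2=0 F3=1; commitIndex=0
Op 3: append 2 -> log_len=3
Op 4: F0 acks idx 3 -> match: F0=3 F1=0 F2=0 F3=1; commitIndex=1
Op 5: F1 acks idx 2 -> match: F0=3 F1=2 F2=0 F3=1; commitIndex=2
Op 6: F0 acks idx 3 -> match: F0=3 F1=2 F2=0 F3=1; commitIndex=2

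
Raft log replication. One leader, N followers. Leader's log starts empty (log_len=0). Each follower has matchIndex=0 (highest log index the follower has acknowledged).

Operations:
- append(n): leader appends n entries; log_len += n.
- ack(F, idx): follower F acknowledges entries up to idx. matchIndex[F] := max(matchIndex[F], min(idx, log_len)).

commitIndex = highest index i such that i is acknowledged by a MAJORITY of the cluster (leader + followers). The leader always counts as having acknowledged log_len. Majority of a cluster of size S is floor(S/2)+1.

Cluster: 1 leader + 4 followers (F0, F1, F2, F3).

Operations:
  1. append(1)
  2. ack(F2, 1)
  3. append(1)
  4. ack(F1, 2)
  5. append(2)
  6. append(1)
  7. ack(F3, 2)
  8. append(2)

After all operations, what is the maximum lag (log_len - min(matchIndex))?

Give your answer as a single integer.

Op 1: append 1 -> log_len=1
Op 2: F2 acks idx 1 -> match: F0=0 F1=0 F2=1 F3=0; commitIndex=0
Op 3: append 1 -> log_len=2
Op 4: F1 acks idx 2 -> match: F0=0 F1=2 F2=1 F3=0; commitIndex=1
Op 5: append 2 -> log_len=4
Op 6: append 1 -> log_len=5
Op 7: F3 acks idx 2 -> match: F0=0 F1=2 F2=1 F3=2; commitIndex=2
Op 8: append 2 -> log_len=7

Answer: 7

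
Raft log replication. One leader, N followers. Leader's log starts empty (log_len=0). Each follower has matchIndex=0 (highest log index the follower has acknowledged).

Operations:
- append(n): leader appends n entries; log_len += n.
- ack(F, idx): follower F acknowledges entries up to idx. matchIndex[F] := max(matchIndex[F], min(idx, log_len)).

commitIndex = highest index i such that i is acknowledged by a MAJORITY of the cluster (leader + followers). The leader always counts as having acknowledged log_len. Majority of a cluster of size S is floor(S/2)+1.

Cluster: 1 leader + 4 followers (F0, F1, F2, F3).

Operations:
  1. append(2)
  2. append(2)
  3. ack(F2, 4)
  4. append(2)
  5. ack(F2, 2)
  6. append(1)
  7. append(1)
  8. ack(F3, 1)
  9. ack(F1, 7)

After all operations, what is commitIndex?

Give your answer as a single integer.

Op 1: append 2 -> log_len=2
Op 2: append 2 -> log_len=4
Op 3: F2 acks idx 4 -> match: F0=0 F1=0 F2=4 F3=0; commitIndex=0
Op 4: append 2 -> log_len=6
Op 5: F2 acks idx 2 -> match: F0=0 F1=0 F2=4 F3=0; commitIndex=0
Op 6: append 1 -> log_len=7
Op 7: append 1 -> log_len=8
Op 8: F3 acks idx 1 -> match: F0=0 F1=0 F2=4 F3=1; commitIndex=1
Op 9: F1 acks idx 7 -> match: F0=0 F1=7 F2=4 F3=1; commitIndex=4

Answer: 4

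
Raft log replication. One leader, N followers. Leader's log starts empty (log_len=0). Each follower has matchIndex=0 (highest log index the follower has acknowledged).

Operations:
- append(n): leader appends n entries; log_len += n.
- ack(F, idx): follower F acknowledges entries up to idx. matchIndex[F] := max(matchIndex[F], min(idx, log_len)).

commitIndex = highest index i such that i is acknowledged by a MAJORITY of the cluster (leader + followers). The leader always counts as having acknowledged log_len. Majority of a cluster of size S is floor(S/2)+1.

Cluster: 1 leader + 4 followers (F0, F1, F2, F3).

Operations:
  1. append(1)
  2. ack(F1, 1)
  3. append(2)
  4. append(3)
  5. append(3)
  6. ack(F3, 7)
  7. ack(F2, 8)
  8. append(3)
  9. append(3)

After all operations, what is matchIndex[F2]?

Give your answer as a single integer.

Op 1: append 1 -> log_len=1
Op 2: F1 acks idx 1 -> match: F0=0 F1=1 F2=0 F3=0; commitIndex=0
Op 3: append 2 -> log_len=3
Op 4: append 3 -> log_len=6
Op 5: append 3 -> log_len=9
Op 6: F3 acks idx 7 -> match: F0=0 F1=1 F2=0 F3=7; commitIndex=1
Op 7: F2 acks idx 8 -> match: F0=0 F1=1 F2=8 F3=7; commitIndex=7
Op 8: append 3 -> log_len=12
Op 9: append 3 -> log_len=15

Answer: 8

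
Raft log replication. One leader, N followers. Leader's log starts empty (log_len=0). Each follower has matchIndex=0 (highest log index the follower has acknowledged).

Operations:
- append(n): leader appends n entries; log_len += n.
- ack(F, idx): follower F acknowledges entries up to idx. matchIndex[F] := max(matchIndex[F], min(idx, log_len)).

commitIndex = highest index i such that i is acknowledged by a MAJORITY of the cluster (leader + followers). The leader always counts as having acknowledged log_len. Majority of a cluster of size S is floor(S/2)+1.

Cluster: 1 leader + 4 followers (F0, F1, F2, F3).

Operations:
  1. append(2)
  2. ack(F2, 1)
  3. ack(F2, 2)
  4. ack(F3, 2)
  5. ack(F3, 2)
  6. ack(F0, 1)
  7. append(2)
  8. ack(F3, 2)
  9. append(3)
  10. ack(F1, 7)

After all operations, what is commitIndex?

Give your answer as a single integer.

Op 1: append 2 -> log_len=2
Op 2: F2 acks idx 1 -> match: F0=0 F1=0 F2=1 F3=0; commitIndex=0
Op 3: F2 acks idx 2 -> match: F0=0 F1=0 F2=2 F3=0; commitIndex=0
Op 4: F3 acks idx 2 -> match: F0=0 F1=0 F2=2 F3=2; commitIndex=2
Op 5: F3 acks idx 2 -> match: F0=0 F1=0 F2=2 F3=2; commitIndex=2
Op 6: F0 acks idx 1 -> match: F0=1 F1=0 F2=2 F3=2; commitIndex=2
Op 7: append 2 -> log_len=4
Op 8: F3 acks idx 2 -> match: F0=1 F1=0 F2=2 F3=2; commitIndex=2
Op 9: append 3 -> log_len=7
Op 10: F1 acks idx 7 -> match: F0=1 F1=7 F2=2 F3=2; commitIndex=2

Answer: 2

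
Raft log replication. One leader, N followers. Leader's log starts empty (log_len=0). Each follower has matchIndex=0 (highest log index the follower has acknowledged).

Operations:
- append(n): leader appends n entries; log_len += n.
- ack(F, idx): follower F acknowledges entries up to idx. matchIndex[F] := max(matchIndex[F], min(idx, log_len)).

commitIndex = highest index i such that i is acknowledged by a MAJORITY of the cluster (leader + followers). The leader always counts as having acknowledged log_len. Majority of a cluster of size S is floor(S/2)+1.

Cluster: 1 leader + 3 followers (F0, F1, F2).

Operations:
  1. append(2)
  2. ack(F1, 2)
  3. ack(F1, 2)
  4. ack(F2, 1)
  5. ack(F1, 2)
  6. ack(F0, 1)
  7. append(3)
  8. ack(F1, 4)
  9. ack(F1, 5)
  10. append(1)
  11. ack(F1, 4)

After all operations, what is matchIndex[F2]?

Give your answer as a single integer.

Answer: 1

Derivation:
Op 1: append 2 -> log_len=2
Op 2: F1 acks idx 2 -> match: F0=0 F1=2 F2=0; commitIndex=0
Op 3: F1 acks idx 2 -> match: F0=0 F1=2 F2=0; commitIndex=0
Op 4: F2 acks idx 1 -> match: F0=0 F1=2 F2=1; commitIndex=1
Op 5: F1 acks idx 2 -> match: F0=0 F1=2 F2=1; commitIndex=1
Op 6: F0 acks idx 1 -> match: F0=1 F1=2 F2=1; commitIndex=1
Op 7: append 3 -> log_len=5
Op 8: F1 acks idx 4 -> match: F0=1 F1=4 F2=1; commitIndex=1
Op 9: F1 acks idx 5 -> match: F0=1 F1=5 F2=1; commitIndex=1
Op 10: append 1 -> log_len=6
Op 11: F1 acks idx 4 -> match: F0=1 F1=5 F2=1; commitIndex=1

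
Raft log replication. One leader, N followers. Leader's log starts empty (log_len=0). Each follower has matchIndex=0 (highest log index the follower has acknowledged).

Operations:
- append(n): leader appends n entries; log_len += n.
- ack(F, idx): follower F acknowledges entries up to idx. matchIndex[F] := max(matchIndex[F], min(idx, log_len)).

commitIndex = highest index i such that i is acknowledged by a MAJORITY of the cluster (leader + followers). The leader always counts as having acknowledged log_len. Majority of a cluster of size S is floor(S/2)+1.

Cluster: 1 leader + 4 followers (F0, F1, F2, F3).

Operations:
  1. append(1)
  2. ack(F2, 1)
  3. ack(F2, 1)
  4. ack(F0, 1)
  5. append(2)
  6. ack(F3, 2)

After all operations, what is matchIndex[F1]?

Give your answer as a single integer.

Op 1: append 1 -> log_len=1
Op 2: F2 acks idx 1 -> match: F0=0 F1=0 F2=1 F3=0; commitIndex=0
Op 3: F2 acks idx 1 -> match: F0=0 F1=0 F2=1 F3=0; commitIndex=0
Op 4: F0 acks idx 1 -> match: F0=1 F1=0 F2=1 F3=0; commitIndex=1
Op 5: append 2 -> log_len=3
Op 6: F3 acks idx 2 -> match: F0=1 F1=0 F2=1 F3=2; commitIndex=1

Answer: 0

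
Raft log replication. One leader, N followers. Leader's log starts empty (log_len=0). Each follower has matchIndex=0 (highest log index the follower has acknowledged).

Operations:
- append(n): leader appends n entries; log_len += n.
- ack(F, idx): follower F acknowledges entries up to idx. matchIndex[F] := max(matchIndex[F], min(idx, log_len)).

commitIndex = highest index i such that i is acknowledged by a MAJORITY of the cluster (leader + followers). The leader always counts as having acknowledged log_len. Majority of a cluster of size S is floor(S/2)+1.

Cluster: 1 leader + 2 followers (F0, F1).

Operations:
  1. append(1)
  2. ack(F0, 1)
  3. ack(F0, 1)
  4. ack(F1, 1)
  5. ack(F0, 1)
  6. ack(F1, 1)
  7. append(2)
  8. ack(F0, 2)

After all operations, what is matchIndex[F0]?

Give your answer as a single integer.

Answer: 2

Derivation:
Op 1: append 1 -> log_len=1
Op 2: F0 acks idx 1 -> match: F0=1 F1=0; commitIndex=1
Op 3: F0 acks idx 1 -> match: F0=1 F1=0; commitIndex=1
Op 4: F1 acks idx 1 -> match: F0=1 F1=1; commitIndex=1
Op 5: F0 acks idx 1 -> match: F0=1 F1=1; commitIndex=1
Op 6: F1 acks idx 1 -> match: F0=1 F1=1; commitIndex=1
Op 7: append 2 -> log_len=3
Op 8: F0 acks idx 2 -> match: F0=2 F1=1; commitIndex=2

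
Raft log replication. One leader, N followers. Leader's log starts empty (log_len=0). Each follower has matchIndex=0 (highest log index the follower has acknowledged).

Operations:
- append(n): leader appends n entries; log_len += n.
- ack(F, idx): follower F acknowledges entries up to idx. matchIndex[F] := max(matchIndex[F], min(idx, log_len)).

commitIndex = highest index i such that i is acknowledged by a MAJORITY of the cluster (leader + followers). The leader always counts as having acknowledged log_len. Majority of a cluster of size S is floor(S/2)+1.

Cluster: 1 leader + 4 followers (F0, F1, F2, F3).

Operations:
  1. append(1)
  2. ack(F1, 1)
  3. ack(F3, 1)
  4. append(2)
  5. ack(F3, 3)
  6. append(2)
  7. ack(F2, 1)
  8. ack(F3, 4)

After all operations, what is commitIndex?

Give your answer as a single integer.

Op 1: append 1 -> log_len=1
Op 2: F1 acks idx 1 -> match: F0=0 F1=1 F2=0 F3=0; commitIndex=0
Op 3: F3 acks idx 1 -> match: F0=0 F1=1 F2=0 F3=1; commitIndex=1
Op 4: append 2 -> log_len=3
Op 5: F3 acks idx 3 -> match: F0=0 F1=1 F2=0 F3=3; commitIndex=1
Op 6: append 2 -> log_len=5
Op 7: F2 acks idx 1 -> match: F0=0 F1=1 F2=1 F3=3; commitIndex=1
Op 8: F3 acks idx 4 -> match: F0=0 F1=1 F2=1 F3=4; commitIndex=1

Answer: 1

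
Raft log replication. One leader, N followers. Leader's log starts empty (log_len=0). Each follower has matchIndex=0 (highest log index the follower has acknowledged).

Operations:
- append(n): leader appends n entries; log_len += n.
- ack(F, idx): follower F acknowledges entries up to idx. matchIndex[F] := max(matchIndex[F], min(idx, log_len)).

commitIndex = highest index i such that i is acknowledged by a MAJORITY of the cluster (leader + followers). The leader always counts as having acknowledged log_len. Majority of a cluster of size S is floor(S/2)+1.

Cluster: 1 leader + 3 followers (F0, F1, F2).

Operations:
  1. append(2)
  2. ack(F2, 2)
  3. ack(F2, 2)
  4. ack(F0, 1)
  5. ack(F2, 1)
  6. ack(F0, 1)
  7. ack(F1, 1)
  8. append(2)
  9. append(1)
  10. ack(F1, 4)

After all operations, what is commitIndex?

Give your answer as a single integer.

Op 1: append 2 -> log_len=2
Op 2: F2 acks idx 2 -> match: F0=0 F1=0 F2=2; commitIndex=0
Op 3: F2 acks idx 2 -> match: F0=0 F1=0 F2=2; commitIndex=0
Op 4: F0 acks idx 1 -> match: F0=1 F1=0 F2=2; commitIndex=1
Op 5: F2 acks idx 1 -> match: F0=1 F1=0 F2=2; commitIndex=1
Op 6: F0 acks idx 1 -> match: F0=1 F1=0 F2=2; commitIndex=1
Op 7: F1 acks idx 1 -> match: F0=1 F1=1 F2=2; commitIndex=1
Op 8: append 2 -> log_len=4
Op 9: append 1 -> log_len=5
Op 10: F1 acks idx 4 -> match: F0=1 F1=4 F2=2; commitIndex=2

Answer: 2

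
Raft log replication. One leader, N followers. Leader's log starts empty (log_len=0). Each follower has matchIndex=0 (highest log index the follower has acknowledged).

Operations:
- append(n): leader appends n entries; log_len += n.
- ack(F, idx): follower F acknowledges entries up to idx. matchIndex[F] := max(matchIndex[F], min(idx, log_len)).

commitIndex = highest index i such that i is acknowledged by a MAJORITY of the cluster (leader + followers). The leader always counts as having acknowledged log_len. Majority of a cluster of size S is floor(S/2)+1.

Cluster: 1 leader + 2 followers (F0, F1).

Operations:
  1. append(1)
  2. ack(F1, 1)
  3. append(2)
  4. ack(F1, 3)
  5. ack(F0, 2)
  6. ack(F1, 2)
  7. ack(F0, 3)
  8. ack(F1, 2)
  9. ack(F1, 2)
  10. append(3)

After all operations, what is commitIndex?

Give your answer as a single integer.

Answer: 3

Derivation:
Op 1: append 1 -> log_len=1
Op 2: F1 acks idx 1 -> match: F0=0 F1=1; commitIndex=1
Op 3: append 2 -> log_len=3
Op 4: F1 acks idx 3 -> match: F0=0 F1=3; commitIndex=3
Op 5: F0 acks idx 2 -> match: F0=2 F1=3; commitIndex=3
Op 6: F1 acks idx 2 -> match: F0=2 F1=3; commitIndex=3
Op 7: F0 acks idx 3 -> match: F0=3 F1=3; commitIndex=3
Op 8: F1 acks idx 2 -> match: F0=3 F1=3; commitIndex=3
Op 9: F1 acks idx 2 -> match: F0=3 F1=3; commitIndex=3
Op 10: append 3 -> log_len=6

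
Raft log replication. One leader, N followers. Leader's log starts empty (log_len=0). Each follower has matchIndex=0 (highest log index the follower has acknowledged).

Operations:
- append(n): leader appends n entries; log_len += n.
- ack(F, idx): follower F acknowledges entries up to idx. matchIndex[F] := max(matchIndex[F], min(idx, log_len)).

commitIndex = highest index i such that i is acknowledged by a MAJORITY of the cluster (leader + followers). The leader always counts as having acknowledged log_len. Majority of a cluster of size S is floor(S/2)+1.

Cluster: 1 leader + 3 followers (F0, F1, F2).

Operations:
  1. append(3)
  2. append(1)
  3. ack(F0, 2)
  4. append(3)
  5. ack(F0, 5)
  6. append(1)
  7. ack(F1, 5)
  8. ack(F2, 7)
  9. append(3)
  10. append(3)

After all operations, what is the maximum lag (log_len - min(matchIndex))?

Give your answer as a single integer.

Op 1: append 3 -> log_len=3
Op 2: append 1 -> log_len=4
Op 3: F0 acks idx 2 -> match: F0=2 F1=0 F2=0; commitIndex=0
Op 4: append 3 -> log_len=7
Op 5: F0 acks idx 5 -> match: F0=5 F1=0 F2=0; commitIndex=0
Op 6: append 1 -> log_len=8
Op 7: F1 acks idx 5 -> match: F0=5 F1=5 F2=0; commitIndex=5
Op 8: F2 acks idx 7 -> match: F0=5 F1=5 F2=7; commitIndex=5
Op 9: append 3 -> log_len=11
Op 10: append 3 -> log_len=14

Answer: 9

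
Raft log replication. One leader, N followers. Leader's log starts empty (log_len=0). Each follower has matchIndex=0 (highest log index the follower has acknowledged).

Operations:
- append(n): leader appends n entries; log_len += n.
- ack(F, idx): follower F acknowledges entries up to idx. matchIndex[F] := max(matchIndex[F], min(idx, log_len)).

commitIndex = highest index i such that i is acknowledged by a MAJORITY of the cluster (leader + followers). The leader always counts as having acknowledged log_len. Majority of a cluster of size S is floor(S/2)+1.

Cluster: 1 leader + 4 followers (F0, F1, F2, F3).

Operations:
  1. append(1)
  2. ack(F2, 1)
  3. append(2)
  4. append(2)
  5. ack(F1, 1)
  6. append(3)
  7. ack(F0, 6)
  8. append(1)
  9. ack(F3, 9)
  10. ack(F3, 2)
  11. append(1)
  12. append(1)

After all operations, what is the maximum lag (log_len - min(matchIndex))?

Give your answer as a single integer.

Op 1: append 1 -> log_len=1
Op 2: F2 acks idx 1 -> match: F0=0 F1=0 F2=1 F3=0; commitIndex=0
Op 3: append 2 -> log_len=3
Op 4: append 2 -> log_len=5
Op 5: F1 acks idx 1 -> match: F0=0 F1=1 F2=1 F3=0; commitIndex=1
Op 6: append 3 -> log_len=8
Op 7: F0 acks idx 6 -> match: F0=6 F1=1 F2=1 F3=0; commitIndex=1
Op 8: append 1 -> log_len=9
Op 9: F3 acks idx 9 -> match: F0=6 F1=1 F2=1 F3=9; commitIndex=6
Op 10: F3 acks idx 2 -> match: F0=6 F1=1 F2=1 F3=9; commitIndex=6
Op 11: append 1 -> log_len=10
Op 12: append 1 -> log_len=11

Answer: 10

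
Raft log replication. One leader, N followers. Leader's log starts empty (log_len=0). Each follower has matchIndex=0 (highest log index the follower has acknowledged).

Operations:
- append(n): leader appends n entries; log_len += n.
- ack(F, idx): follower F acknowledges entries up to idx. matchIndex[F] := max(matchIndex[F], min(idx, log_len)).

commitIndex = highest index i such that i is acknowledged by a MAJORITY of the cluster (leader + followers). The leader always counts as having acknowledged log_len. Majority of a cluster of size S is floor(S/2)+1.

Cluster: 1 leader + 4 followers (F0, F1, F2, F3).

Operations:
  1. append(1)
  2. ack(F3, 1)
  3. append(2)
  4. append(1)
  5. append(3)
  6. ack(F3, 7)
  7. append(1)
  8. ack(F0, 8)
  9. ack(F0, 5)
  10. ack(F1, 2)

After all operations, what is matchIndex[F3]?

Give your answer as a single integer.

Answer: 7

Derivation:
Op 1: append 1 -> log_len=1
Op 2: F3 acks idx 1 -> match: F0=0 F1=0 F2=0 F3=1; commitIndex=0
Op 3: append 2 -> log_len=3
Op 4: append 1 -> log_len=4
Op 5: append 3 -> log_len=7
Op 6: F3 acks idx 7 -> match: F0=0 F1=0 F2=0 F3=7; commitIndex=0
Op 7: append 1 -> log_len=8
Op 8: F0 acks idx 8 -> match: F0=8 F1=0 F2=0 F3=7; commitIndex=7
Op 9: F0 acks idx 5 -> match: F0=8 F1=0 F2=0 F3=7; commitIndex=7
Op 10: F1 acks idx 2 -> match: F0=8 F1=2 F2=0 F3=7; commitIndex=7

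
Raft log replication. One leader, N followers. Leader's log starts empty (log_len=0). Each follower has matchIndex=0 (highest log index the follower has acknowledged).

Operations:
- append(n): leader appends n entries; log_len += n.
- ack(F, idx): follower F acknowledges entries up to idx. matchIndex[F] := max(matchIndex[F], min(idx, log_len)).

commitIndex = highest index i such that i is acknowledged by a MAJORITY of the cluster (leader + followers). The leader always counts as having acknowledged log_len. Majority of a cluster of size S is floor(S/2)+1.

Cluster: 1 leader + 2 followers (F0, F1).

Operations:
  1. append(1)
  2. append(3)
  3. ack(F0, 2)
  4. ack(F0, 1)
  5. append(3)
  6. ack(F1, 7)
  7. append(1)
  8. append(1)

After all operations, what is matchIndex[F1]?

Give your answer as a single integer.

Op 1: append 1 -> log_len=1
Op 2: append 3 -> log_len=4
Op 3: F0 acks idx 2 -> match: F0=2 F1=0; commitIndex=2
Op 4: F0 acks idx 1 -> match: F0=2 F1=0; commitIndex=2
Op 5: append 3 -> log_len=7
Op 6: F1 acks idx 7 -> match: F0=2 F1=7; commitIndex=7
Op 7: append 1 -> log_len=8
Op 8: append 1 -> log_len=9

Answer: 7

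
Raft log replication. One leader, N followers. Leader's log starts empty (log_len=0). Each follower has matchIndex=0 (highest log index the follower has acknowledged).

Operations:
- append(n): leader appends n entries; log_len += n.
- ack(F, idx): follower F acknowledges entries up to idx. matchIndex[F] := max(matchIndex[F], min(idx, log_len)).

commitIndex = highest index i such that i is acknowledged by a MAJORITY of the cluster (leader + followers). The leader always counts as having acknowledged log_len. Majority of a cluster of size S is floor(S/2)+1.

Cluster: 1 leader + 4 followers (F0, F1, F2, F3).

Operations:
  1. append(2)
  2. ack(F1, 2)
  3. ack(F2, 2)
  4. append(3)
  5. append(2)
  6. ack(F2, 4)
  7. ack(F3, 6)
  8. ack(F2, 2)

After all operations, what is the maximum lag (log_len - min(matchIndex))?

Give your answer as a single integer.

Answer: 7

Derivation:
Op 1: append 2 -> log_len=2
Op 2: F1 acks idx 2 -> match: F0=0 F1=2 F2=0 F3=0; commitIndex=0
Op 3: F2 acks idx 2 -> match: F0=0 F1=2 F2=2 F3=0; commitIndex=2
Op 4: append 3 -> log_len=5
Op 5: append 2 -> log_len=7
Op 6: F2 acks idx 4 -> match: F0=0 F1=2 F2=4 F3=0; commitIndex=2
Op 7: F3 acks idx 6 -> match: F0=0 F1=2 F2=4 F3=6; commitIndex=4
Op 8: F2 acks idx 2 -> match: F0=0 F1=2 F2=4 F3=6; commitIndex=4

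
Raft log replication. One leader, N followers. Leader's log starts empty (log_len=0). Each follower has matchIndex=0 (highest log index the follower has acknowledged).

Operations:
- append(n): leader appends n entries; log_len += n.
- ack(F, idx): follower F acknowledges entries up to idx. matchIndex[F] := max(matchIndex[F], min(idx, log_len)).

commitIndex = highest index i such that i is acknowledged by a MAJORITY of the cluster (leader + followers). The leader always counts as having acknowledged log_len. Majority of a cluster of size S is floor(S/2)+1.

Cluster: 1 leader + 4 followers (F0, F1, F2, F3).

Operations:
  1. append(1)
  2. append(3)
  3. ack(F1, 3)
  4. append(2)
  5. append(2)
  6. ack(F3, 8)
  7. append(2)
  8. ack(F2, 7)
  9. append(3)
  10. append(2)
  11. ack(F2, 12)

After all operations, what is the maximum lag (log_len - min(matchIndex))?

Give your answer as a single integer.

Answer: 15

Derivation:
Op 1: append 1 -> log_len=1
Op 2: append 3 -> log_len=4
Op 3: F1 acks idx 3 -> match: F0=0 F1=3 F2=0 F3=0; commitIndex=0
Op 4: append 2 -> log_len=6
Op 5: append 2 -> log_len=8
Op 6: F3 acks idx 8 -> match: F0=0 F1=3 F2=0 F3=8; commitIndex=3
Op 7: append 2 -> log_len=10
Op 8: F2 acks idx 7 -> match: F0=0 F1=3 F2=7 F3=8; commitIndex=7
Op 9: append 3 -> log_len=13
Op 10: append 2 -> log_len=15
Op 11: F2 acks idx 12 -> match: F0=0 F1=3 F2=12 F3=8; commitIndex=8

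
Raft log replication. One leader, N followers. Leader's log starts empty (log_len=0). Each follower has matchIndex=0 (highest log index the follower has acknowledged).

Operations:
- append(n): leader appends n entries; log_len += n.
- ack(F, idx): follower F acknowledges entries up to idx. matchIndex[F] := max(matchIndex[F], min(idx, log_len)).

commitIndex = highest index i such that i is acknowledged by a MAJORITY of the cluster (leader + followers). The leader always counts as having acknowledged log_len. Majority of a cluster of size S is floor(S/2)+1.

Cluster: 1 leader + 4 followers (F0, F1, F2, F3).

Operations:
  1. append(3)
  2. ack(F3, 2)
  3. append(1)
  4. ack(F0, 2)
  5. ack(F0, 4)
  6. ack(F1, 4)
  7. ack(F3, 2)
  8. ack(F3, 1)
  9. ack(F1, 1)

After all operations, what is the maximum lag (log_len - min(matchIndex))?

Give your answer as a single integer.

Op 1: append 3 -> log_len=3
Op 2: F3 acks idx 2 -> match: F0=0 F1=0 F2=0 F3=2; commitIndex=0
Op 3: append 1 -> log_len=4
Op 4: F0 acks idx 2 -> match: F0=2 F1=0 F2=0 F3=2; commitIndex=2
Op 5: F0 acks idx 4 -> match: F0=4 F1=0 F2=0 F3=2; commitIndex=2
Op 6: F1 acks idx 4 -> match: F0=4 F1=4 F2=0 F3=2; commitIndex=4
Op 7: F3 acks idx 2 -> match: F0=4 F1=4 F2=0 F3=2; commitIndex=4
Op 8: F3 acks idx 1 -> match: F0=4 F1=4 F2=0 F3=2; commitIndex=4
Op 9: F1 acks idx 1 -> match: F0=4 F1=4 F2=0 F3=2; commitIndex=4

Answer: 4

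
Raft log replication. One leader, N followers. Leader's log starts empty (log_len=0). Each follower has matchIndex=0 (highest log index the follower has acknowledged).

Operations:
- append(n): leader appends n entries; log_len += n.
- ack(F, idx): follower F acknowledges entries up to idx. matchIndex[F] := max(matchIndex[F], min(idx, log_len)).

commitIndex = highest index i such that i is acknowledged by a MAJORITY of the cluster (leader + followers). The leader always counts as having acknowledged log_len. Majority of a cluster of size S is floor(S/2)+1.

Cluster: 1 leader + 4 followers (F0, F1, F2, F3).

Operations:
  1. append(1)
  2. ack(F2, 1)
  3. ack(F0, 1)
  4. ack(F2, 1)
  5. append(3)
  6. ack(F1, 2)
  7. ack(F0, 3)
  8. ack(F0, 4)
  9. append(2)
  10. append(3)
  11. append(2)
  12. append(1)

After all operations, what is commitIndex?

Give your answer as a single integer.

Op 1: append 1 -> log_len=1
Op 2: F2 acks idx 1 -> match: F0=0 F1=0 F2=1 F3=0; commitIndex=0
Op 3: F0 acks idx 1 -> match: F0=1 F1=0 F2=1 F3=0; commitIndex=1
Op 4: F2 acks idx 1 -> match: F0=1 F1=0 F2=1 F3=0; commitIndex=1
Op 5: append 3 -> log_len=4
Op 6: F1 acks idx 2 -> match: F0=1 F1=2 F2=1 F3=0; commitIndex=1
Op 7: F0 acks idx 3 -> match: F0=3 F1=2 F2=1 F3=0; commitIndex=2
Op 8: F0 acks idx 4 -> match: F0=4 F1=2 F2=1 F3=0; commitIndex=2
Op 9: append 2 -> log_len=6
Op 10: append 3 -> log_len=9
Op 11: append 2 -> log_len=11
Op 12: append 1 -> log_len=12

Answer: 2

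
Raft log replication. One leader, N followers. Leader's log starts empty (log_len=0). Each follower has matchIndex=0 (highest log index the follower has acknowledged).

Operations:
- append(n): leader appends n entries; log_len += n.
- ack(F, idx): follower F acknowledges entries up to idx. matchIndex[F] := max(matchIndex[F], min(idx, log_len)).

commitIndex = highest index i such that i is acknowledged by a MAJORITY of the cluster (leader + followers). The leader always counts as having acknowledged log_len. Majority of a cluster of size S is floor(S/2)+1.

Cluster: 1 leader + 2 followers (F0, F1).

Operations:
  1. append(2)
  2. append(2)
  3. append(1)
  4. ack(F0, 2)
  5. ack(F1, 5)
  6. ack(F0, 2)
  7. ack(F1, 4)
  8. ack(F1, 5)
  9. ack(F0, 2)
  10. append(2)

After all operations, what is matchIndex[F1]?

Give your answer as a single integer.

Op 1: append 2 -> log_len=2
Op 2: append 2 -> log_len=4
Op 3: append 1 -> log_len=5
Op 4: F0 acks idx 2 -> match: F0=2 F1=0; commitIndex=2
Op 5: F1 acks idx 5 -> match: F0=2 F1=5; commitIndex=5
Op 6: F0 acks idx 2 -> match: F0=2 F1=5; commitIndex=5
Op 7: F1 acks idx 4 -> match: F0=2 F1=5; commitIndex=5
Op 8: F1 acks idx 5 -> match: F0=2 F1=5; commitIndex=5
Op 9: F0 acks idx 2 -> match: F0=2 F1=5; commitIndex=5
Op 10: append 2 -> log_len=7

Answer: 5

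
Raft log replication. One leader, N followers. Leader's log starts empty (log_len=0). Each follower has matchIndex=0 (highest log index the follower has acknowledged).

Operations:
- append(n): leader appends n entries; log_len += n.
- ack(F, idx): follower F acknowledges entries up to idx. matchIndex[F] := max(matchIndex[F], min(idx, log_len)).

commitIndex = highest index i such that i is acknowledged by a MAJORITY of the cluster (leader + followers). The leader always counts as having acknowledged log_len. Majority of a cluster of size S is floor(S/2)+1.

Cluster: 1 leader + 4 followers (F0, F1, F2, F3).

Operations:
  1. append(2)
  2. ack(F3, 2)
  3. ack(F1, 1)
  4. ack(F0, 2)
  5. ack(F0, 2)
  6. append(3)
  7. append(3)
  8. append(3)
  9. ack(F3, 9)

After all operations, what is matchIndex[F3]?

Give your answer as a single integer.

Op 1: append 2 -> log_len=2
Op 2: F3 acks idx 2 -> match: F0=0 F1=0 F2=0 F3=2; commitIndex=0
Op 3: F1 acks idx 1 -> match: F0=0 F1=1 F2=0 F3=2; commitIndex=1
Op 4: F0 acks idx 2 -> match: F0=2 F1=1 F2=0 F3=2; commitIndex=2
Op 5: F0 acks idx 2 -> match: F0=2 F1=1 F2=0 F3=2; commitIndex=2
Op 6: append 3 -> log_len=5
Op 7: append 3 -> log_len=8
Op 8: append 3 -> log_len=11
Op 9: F3 acks idx 9 -> match: F0=2 F1=1 F2=0 F3=9; commitIndex=2

Answer: 9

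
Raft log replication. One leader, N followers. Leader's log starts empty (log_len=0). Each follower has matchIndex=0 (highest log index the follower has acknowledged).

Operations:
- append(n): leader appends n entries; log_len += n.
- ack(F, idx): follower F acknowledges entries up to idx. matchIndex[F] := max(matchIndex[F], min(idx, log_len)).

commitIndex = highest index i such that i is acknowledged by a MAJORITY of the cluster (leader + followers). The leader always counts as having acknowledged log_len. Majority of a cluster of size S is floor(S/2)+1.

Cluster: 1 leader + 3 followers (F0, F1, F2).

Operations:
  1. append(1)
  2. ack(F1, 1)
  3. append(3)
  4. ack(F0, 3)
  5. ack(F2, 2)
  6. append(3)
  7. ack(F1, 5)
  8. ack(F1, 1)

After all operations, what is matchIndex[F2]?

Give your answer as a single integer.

Op 1: append 1 -> log_len=1
Op 2: F1 acks idx 1 -> match: F0=0 F1=1 F2=0; commitIndex=0
Op 3: append 3 -> log_len=4
Op 4: F0 acks idx 3 -> match: F0=3 F1=1 F2=0; commitIndex=1
Op 5: F2 acks idx 2 -> match: F0=3 F1=1 F2=2; commitIndex=2
Op 6: append 3 -> log_len=7
Op 7: F1 acks idx 5 -> match: F0=3 F1=5 F2=2; commitIndex=3
Op 8: F1 acks idx 1 -> match: F0=3 F1=5 F2=2; commitIndex=3

Answer: 2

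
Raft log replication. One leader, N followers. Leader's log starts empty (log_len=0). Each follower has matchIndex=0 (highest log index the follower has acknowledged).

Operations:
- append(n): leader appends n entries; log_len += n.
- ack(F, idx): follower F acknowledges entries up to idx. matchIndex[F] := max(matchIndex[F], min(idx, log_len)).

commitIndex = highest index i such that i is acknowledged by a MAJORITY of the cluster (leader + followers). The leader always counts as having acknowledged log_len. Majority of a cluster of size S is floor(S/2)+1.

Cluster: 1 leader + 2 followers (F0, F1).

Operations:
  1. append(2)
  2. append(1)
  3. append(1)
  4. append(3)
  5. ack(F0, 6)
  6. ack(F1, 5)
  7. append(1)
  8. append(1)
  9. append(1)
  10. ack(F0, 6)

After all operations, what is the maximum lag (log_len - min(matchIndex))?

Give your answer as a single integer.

Op 1: append 2 -> log_len=2
Op 2: append 1 -> log_len=3
Op 3: append 1 -> log_len=4
Op 4: append 3 -> log_len=7
Op 5: F0 acks idx 6 -> match: F0=6 F1=0; commitIndex=6
Op 6: F1 acks idx 5 -> match: F0=6 F1=5; commitIndex=6
Op 7: append 1 -> log_len=8
Op 8: append 1 -> log_len=9
Op 9: append 1 -> log_len=10
Op 10: F0 acks idx 6 -> match: F0=6 F1=5; commitIndex=6

Answer: 5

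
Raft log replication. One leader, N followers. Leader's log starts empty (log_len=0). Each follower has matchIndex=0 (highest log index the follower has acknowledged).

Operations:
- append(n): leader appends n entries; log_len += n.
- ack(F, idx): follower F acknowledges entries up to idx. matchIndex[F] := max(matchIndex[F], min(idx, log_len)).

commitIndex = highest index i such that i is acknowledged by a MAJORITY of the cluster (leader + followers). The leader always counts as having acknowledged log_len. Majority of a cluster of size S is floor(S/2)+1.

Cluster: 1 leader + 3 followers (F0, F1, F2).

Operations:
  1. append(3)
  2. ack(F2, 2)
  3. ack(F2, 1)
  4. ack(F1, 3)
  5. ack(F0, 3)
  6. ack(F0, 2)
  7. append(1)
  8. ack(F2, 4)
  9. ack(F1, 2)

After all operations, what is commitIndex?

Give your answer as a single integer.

Answer: 3

Derivation:
Op 1: append 3 -> log_len=3
Op 2: F2 acks idx 2 -> match: F0=0 F1=0 F2=2; commitIndex=0
Op 3: F2 acks idx 1 -> match: F0=0 F1=0 F2=2; commitIndex=0
Op 4: F1 acks idx 3 -> match: F0=0 F1=3 F2=2; commitIndex=2
Op 5: F0 acks idx 3 -> match: F0=3 F1=3 F2=2; commitIndex=3
Op 6: F0 acks idx 2 -> match: F0=3 F1=3 F2=2; commitIndex=3
Op 7: append 1 -> log_len=4
Op 8: F2 acks idx 4 -> match: F0=3 F1=3 F2=4; commitIndex=3
Op 9: F1 acks idx 2 -> match: F0=3 F1=3 F2=4; commitIndex=3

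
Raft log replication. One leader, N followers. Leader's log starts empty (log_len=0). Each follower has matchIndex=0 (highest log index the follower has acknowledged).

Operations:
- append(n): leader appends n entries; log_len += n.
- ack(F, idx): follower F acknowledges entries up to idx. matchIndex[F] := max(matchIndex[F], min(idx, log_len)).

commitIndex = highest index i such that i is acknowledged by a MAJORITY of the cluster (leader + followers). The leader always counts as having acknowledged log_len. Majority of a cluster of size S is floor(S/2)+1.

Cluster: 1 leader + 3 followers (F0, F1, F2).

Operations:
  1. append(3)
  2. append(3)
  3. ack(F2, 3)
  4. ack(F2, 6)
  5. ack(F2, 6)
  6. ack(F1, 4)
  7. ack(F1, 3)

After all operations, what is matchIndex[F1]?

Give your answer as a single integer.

Op 1: append 3 -> log_len=3
Op 2: append 3 -> log_len=6
Op 3: F2 acks idx 3 -> match: F0=0 F1=0 F2=3; commitIndex=0
Op 4: F2 acks idx 6 -> match: F0=0 F1=0 F2=6; commitIndex=0
Op 5: F2 acks idx 6 -> match: F0=0 F1=0 F2=6; commitIndex=0
Op 6: F1 acks idx 4 -> match: F0=0 F1=4 F2=6; commitIndex=4
Op 7: F1 acks idx 3 -> match: F0=0 F1=4 F2=6; commitIndex=4

Answer: 4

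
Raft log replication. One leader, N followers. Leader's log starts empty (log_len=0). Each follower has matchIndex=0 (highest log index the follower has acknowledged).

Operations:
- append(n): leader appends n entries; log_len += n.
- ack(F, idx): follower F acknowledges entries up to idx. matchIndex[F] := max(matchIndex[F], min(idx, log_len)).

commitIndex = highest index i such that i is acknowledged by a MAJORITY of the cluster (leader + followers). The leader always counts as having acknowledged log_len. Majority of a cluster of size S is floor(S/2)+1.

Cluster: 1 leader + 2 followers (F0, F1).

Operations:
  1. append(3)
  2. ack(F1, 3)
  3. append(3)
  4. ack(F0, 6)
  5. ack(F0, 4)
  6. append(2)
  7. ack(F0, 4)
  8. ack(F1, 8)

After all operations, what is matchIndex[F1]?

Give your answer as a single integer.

Op 1: append 3 -> log_len=3
Op 2: F1 acks idx 3 -> match: F0=0 F1=3; commitIndex=3
Op 3: append 3 -> log_len=6
Op 4: F0 acks idx 6 -> match: F0=6 F1=3; commitIndex=6
Op 5: F0 acks idx 4 -> match: F0=6 F1=3; commitIndex=6
Op 6: append 2 -> log_len=8
Op 7: F0 acks idx 4 -> match: F0=6 F1=3; commitIndex=6
Op 8: F1 acks idx 8 -> match: F0=6 F1=8; commitIndex=8

Answer: 8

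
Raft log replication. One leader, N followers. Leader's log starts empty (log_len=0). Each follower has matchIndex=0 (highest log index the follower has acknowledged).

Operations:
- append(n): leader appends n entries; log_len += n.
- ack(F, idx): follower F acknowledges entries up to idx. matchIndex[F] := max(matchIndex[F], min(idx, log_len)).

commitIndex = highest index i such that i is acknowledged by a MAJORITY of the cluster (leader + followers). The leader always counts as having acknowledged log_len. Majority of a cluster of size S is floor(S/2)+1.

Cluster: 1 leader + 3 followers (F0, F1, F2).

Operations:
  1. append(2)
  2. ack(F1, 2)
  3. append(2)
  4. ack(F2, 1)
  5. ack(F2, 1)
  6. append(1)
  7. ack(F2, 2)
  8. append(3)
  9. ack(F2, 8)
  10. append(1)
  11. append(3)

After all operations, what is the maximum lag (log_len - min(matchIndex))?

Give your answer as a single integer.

Answer: 12

Derivation:
Op 1: append 2 -> log_len=2
Op 2: F1 acks idx 2 -> match: F0=0 F1=2 F2=0; commitIndex=0
Op 3: append 2 -> log_len=4
Op 4: F2 acks idx 1 -> match: F0=0 F1=2 F2=1; commitIndex=1
Op 5: F2 acks idx 1 -> match: F0=0 F1=2 F2=1; commitIndex=1
Op 6: append 1 -> log_len=5
Op 7: F2 acks idx 2 -> match: F0=0 F1=2 F2=2; commitIndex=2
Op 8: append 3 -> log_len=8
Op 9: F2 acks idx 8 -> match: F0=0 F1=2 F2=8; commitIndex=2
Op 10: append 1 -> log_len=9
Op 11: append 3 -> log_len=12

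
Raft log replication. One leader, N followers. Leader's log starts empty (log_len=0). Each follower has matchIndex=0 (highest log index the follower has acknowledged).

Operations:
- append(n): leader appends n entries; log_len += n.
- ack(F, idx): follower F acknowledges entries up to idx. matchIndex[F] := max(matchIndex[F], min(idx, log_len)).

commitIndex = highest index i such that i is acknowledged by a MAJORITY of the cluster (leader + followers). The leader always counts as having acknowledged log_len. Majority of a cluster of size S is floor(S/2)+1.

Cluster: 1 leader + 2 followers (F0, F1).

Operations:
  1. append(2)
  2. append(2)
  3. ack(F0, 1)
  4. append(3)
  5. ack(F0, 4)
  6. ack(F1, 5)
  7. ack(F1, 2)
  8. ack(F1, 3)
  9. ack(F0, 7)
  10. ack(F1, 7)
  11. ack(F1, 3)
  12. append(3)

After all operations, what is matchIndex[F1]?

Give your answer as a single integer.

Answer: 7

Derivation:
Op 1: append 2 -> log_len=2
Op 2: append 2 -> log_len=4
Op 3: F0 acks idx 1 -> match: F0=1 F1=0; commitIndex=1
Op 4: append 3 -> log_len=7
Op 5: F0 acks idx 4 -> match: F0=4 F1=0; commitIndex=4
Op 6: F1 acks idx 5 -> match: F0=4 F1=5; commitIndex=5
Op 7: F1 acks idx 2 -> match: F0=4 F1=5; commitIndex=5
Op 8: F1 acks idx 3 -> match: F0=4 F1=5; commitIndex=5
Op 9: F0 acks idx 7 -> match: F0=7 F1=5; commitIndex=7
Op 10: F1 acks idx 7 -> match: F0=7 F1=7; commitIndex=7
Op 11: F1 acks idx 3 -> match: F0=7 F1=7; commitIndex=7
Op 12: append 3 -> log_len=10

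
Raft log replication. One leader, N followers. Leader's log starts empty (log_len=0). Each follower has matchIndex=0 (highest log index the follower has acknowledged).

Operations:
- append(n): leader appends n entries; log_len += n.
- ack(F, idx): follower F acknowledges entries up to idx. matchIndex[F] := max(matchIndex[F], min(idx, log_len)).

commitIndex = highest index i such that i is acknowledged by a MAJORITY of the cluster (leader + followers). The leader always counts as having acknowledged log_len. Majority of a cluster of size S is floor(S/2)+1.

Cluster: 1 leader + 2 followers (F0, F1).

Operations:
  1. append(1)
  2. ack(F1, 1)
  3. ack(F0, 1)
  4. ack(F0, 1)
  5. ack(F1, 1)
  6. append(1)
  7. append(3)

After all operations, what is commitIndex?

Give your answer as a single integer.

Op 1: append 1 -> log_len=1
Op 2: F1 acks idx 1 -> match: F0=0 F1=1; commitIndex=1
Op 3: F0 acks idx 1 -> match: F0=1 F1=1; commitIndex=1
Op 4: F0 acks idx 1 -> match: F0=1 F1=1; commitIndex=1
Op 5: F1 acks idx 1 -> match: F0=1 F1=1; commitIndex=1
Op 6: append 1 -> log_len=2
Op 7: append 3 -> log_len=5

Answer: 1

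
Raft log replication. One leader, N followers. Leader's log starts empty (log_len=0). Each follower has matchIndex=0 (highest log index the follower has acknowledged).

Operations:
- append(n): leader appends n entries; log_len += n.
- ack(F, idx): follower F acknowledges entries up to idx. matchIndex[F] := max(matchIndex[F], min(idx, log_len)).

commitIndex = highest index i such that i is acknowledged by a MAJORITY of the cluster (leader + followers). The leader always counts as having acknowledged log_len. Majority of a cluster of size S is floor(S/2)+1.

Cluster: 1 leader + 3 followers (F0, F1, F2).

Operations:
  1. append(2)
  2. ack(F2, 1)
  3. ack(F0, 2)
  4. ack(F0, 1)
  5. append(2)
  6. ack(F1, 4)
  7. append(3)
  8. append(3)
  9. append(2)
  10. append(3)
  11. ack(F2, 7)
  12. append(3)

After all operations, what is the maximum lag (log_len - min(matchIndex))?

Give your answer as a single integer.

Op 1: append 2 -> log_len=2
Op 2: F2 acks idx 1 -> match: F0=0 F1=0 F2=1; commitIndex=0
Op 3: F0 acks idx 2 -> match: F0=2 F1=0 F2=1; commitIndex=1
Op 4: F0 acks idx 1 -> match: F0=2 F1=0 F2=1; commitIndex=1
Op 5: append 2 -> log_len=4
Op 6: F1 acks idx 4 -> match: F0=2 F1=4 F2=1; commitIndex=2
Op 7: append 3 -> log_len=7
Op 8: append 3 -> log_len=10
Op 9: append 2 -> log_len=12
Op 10: append 3 -> log_len=15
Op 11: F2 acks idx 7 -> match: F0=2 F1=4 F2=7; commitIndex=4
Op 12: append 3 -> log_len=18

Answer: 16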